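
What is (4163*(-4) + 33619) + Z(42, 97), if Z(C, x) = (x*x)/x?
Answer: 17064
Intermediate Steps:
Z(C, x) = x (Z(C, x) = x**2/x = x)
(4163*(-4) + 33619) + Z(42, 97) = (4163*(-4) + 33619) + 97 = (-16652 + 33619) + 97 = 16967 + 97 = 17064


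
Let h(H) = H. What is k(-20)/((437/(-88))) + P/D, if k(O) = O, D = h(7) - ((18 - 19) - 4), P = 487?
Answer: 233939/5244 ≈ 44.611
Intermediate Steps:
D = 12 (D = 7 - ((18 - 19) - 4) = 7 - (-1 - 4) = 7 - 1*(-5) = 7 + 5 = 12)
k(-20)/((437/(-88))) + P/D = -20/(437/(-88)) + 487/12 = -20/(437*(-1/88)) + 487*(1/12) = -20/(-437/88) + 487/12 = -20*(-88/437) + 487/12 = 1760/437 + 487/12 = 233939/5244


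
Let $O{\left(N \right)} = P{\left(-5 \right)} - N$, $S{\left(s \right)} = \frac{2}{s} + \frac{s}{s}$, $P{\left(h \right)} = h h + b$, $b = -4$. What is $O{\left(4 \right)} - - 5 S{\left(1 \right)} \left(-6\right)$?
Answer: $-73$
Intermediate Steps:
$P{\left(h \right)} = -4 + h^{2}$ ($P{\left(h \right)} = h h - 4 = h^{2} - 4 = -4 + h^{2}$)
$S{\left(s \right)} = 1 + \frac{2}{s}$ ($S{\left(s \right)} = \frac{2}{s} + 1 = 1 + \frac{2}{s}$)
$O{\left(N \right)} = 21 - N$ ($O{\left(N \right)} = \left(-4 + \left(-5\right)^{2}\right) - N = \left(-4 + 25\right) - N = 21 - N$)
$O{\left(4 \right)} - - 5 S{\left(1 \right)} \left(-6\right) = \left(21 - 4\right) - - 5 \frac{2 + 1}{1} \left(-6\right) = \left(21 - 4\right) - - 5 \cdot 1 \cdot 3 \left(-6\right) = 17 - \left(-5\right) 3 \left(-6\right) = 17 - \left(-15\right) \left(-6\right) = 17 - 90 = -73$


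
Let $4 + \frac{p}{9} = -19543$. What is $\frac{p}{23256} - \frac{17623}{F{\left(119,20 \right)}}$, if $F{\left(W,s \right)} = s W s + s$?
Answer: $- \frac{244091493}{30762520} \approx -7.9347$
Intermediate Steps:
$p = -175923$ ($p = -36 + 9 \left(-19543\right) = -36 - 175887 = -175923$)
$F{\left(W,s \right)} = s + W s^{2}$ ($F{\left(W,s \right)} = W s s + s = W s^{2} + s = s + W s^{2}$)
$\frac{p}{23256} - \frac{17623}{F{\left(119,20 \right)}} = - \frac{175923}{23256} - \frac{17623}{20 \left(1 + 119 \cdot 20\right)} = \left(-175923\right) \frac{1}{23256} - \frac{17623}{20 \left(1 + 2380\right)} = - \frac{19547}{2584} - \frac{17623}{20 \cdot 2381} = - \frac{19547}{2584} - \frac{17623}{47620} = - \frac{244091493}{30762520}$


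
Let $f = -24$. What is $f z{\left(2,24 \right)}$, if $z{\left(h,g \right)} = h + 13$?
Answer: $-360$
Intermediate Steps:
$z{\left(h,g \right)} = 13 + h$
$f z{\left(2,24 \right)} = - 24 \left(13 + 2\right) = \left(-24\right) 15 = -360$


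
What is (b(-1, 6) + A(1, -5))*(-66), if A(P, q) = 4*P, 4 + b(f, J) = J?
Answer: -396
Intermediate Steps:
b(f, J) = -4 + J
(b(-1, 6) + A(1, -5))*(-66) = ((-4 + 6) + 4*1)*(-66) = (2 + 4)*(-66) = 6*(-66) = -396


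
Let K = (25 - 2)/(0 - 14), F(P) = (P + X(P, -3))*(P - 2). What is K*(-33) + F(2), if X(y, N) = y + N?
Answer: 759/14 ≈ 54.214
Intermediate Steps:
X(y, N) = N + y
F(P) = (-3 + 2*P)*(-2 + P) (F(P) = (P + (-3 + P))*(P - 2) = (-3 + 2*P)*(-2 + P))
K = -23/14 (K = 23/(-14) = 23*(-1/14) = -23/14 ≈ -1.6429)
K*(-33) + F(2) = -23/14*(-33) + (6 - 7*2 + 2*2²) = 759/14 + (6 - 14 + 2*4) = 759/14 + (6 - 14 + 8) = 759/14 + 0 = 759/14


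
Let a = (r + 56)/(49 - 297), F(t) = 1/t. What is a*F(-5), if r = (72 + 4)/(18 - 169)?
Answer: 419/9362 ≈ 0.044755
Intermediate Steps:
r = -76/151 (r = 76/(-151) = 76*(-1/151) = -76/151 ≈ -0.50331)
a = -2095/9362 (a = (-76/151 + 56)/(49 - 297) = (8380/151)/(-248) = (8380/151)*(-1/248) = -2095/9362 ≈ -0.22378)
a*F(-5) = -2095/9362/(-5) = -2095/9362*(-⅕) = 419/9362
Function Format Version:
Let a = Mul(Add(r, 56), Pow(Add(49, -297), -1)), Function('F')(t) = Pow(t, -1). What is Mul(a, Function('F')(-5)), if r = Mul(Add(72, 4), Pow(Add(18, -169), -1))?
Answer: Rational(419, 9362) ≈ 0.044755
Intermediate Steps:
r = Rational(-76, 151) (r = Mul(76, Pow(-151, -1)) = Mul(76, Rational(-1, 151)) = Rational(-76, 151) ≈ -0.50331)
a = Rational(-2095, 9362) (a = Mul(Add(Rational(-76, 151), 56), Pow(Add(49, -297), -1)) = Mul(Rational(8380, 151), Pow(-248, -1)) = Mul(Rational(8380, 151), Rational(-1, 248)) = Rational(-2095, 9362) ≈ -0.22378)
Mul(a, Function('F')(-5)) = Mul(Rational(-2095, 9362), Pow(-5, -1)) = Mul(Rational(-2095, 9362), Rational(-1, 5)) = Rational(419, 9362)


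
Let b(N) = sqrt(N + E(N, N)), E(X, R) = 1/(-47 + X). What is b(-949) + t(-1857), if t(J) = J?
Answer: -1857 + I*sqrt(235356045)/498 ≈ -1857.0 + 30.806*I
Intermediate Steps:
b(N) = sqrt(N + 1/(-47 + N))
b(-949) + t(-1857) = sqrt((1 - 949*(-47 - 949))/(-47 - 949)) - 1857 = sqrt((1 - 949*(-996))/(-996)) - 1857 = sqrt(-(1 + 945204)/996) - 1857 = sqrt(-1/996*945205) - 1857 = sqrt(-945205/996) - 1857 = I*sqrt(235356045)/498 - 1857 = -1857 + I*sqrt(235356045)/498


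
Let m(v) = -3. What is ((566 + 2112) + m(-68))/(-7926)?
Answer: -2675/7926 ≈ -0.33750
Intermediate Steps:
((566 + 2112) + m(-68))/(-7926) = ((566 + 2112) - 3)/(-7926) = (2678 - 3)*(-1/7926) = 2675*(-1/7926) = -2675/7926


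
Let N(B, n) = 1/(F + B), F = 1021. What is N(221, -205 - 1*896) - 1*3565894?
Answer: -4428840347/1242 ≈ -3.5659e+6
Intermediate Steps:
N(B, n) = 1/(1021 + B)
N(221, -205 - 1*896) - 1*3565894 = 1/(1021 + 221) - 1*3565894 = 1/1242 - 3565894 = -4428840347/1242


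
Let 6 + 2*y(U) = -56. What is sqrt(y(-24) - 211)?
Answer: 11*I*sqrt(2) ≈ 15.556*I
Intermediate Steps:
y(U) = -31 (y(U) = -3 + (1/2)*(-56) = -3 - 28 = -31)
sqrt(y(-24) - 211) = sqrt(-31 - 211) = sqrt(-242) = 11*I*sqrt(2)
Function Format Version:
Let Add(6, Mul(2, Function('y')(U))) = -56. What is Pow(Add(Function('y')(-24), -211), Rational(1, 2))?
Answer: Mul(11, I, Pow(2, Rational(1, 2))) ≈ Mul(15.556, I)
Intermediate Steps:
Function('y')(U) = -31 (Function('y')(U) = Add(-3, Mul(Rational(1, 2), -56)) = Add(-3, -28) = -31)
Pow(Add(Function('y')(-24), -211), Rational(1, 2)) = Pow(Add(-31, -211), Rational(1, 2)) = Pow(-242, Rational(1, 2)) = Mul(11, I, Pow(2, Rational(1, 2)))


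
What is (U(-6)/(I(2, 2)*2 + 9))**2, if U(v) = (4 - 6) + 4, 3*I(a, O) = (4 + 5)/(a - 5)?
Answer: 4/49 ≈ 0.081633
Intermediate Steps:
I(a, O) = 3/(-5 + a) (I(a, O) = ((4 + 5)/(a - 5))/3 = (9/(-5 + a))/3 = 3/(-5 + a))
U(v) = 2 (U(v) = -2 + 4 = 2)
(U(-6)/(I(2, 2)*2 + 9))**2 = (2/((3/(-5 + 2))*2 + 9))**2 = (2/((3/(-3))*2 + 9))**2 = (2/((3*(-1/3))*2 + 9))**2 = (2/(-1*2 + 9))**2 = (2/(-2 + 9))**2 = (2/7)**2 = 4/49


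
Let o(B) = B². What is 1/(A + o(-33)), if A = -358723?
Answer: -1/357634 ≈ -2.7962e-6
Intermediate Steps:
1/(A + o(-33)) = 1/(-358723 + (-33)²) = 1/(-358723 + 1089) = 1/(-357634) = -1/357634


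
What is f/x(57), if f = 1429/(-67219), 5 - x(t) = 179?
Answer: 1429/11696106 ≈ 0.00012218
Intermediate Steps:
x(t) = -174 (x(t) = 5 - 1*179 = 5 - 179 = -174)
f = -1429/67219 (f = 1429*(-1/67219) = -1429/67219 ≈ -0.021259)
f/x(57) = -1429/67219/(-174) = -1429/67219*(-1/174) = 1429/11696106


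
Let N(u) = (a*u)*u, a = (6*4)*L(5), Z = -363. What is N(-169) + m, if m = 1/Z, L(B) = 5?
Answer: 1244117159/363 ≈ 3.4273e+6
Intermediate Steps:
a = 120 (a = (6*4)*5 = 24*5 = 120)
N(u) = 120*u² (N(u) = (120*u)*u = 120*u²)
m = -1/363 (m = 1/(-363) = -1/363 ≈ -0.0027548)
N(-169) + m = 120*(-169)² - 1/363 = 120*28561 - 1/363 = 3427320 - 1/363 = 1244117159/363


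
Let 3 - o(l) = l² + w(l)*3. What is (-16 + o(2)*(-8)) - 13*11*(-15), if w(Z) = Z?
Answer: 2185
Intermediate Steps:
o(l) = 3 - l² - 3*l (o(l) = 3 - (l² + l*3) = 3 - (l² + 3*l) = 3 + (-l² - 3*l) = 3 - l² - 3*l)
(-16 + o(2)*(-8)) - 13*11*(-15) = (-16 + (3 - 1*2² - 3*2)*(-8)) - 13*11*(-15) = (-16 + (3 - 1*4 - 6)*(-8)) - 143*(-15) = (-16 + (3 - 4 - 6)*(-8)) + 2145 = (-16 - 7*(-8)) + 2145 = (-16 + 56) + 2145 = 40 + 2145 = 2185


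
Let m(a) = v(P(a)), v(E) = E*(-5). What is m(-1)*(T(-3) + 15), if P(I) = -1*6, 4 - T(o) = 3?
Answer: 480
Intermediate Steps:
T(o) = 1 (T(o) = 4 - 1*3 = 4 - 3 = 1)
P(I) = -6
v(E) = -5*E
m(a) = 30 (m(a) = -5*(-6) = 30)
m(-1)*(T(-3) + 15) = 30*(1 + 15) = 30*16 = 480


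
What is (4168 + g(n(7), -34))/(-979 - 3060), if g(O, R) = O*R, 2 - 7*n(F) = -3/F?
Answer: -203654/197911 ≈ -1.0290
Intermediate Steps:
n(F) = 2/7 + 3/(7*F) (n(F) = 2/7 - (-3)/(7*F) = 2/7 + 3/(7*F))
(4168 + g(n(7), -34))/(-979 - 3060) = (4168 + ((⅐)*(3 + 2*7)/7)*(-34))/(-979 - 3060) = (4168 + ((⅐)*(⅐)*(3 + 14))*(-34))/(-4039) = (4168 + ((⅐)*(⅐)*17)*(-34))*(-1/4039) = (4168 + (17/49)*(-34))*(-1/4039) = (4168 - 578/49)*(-1/4039) = (203654/49)*(-1/4039) = -203654/197911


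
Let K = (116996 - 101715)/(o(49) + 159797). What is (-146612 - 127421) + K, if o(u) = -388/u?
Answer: -2145585840176/7829665 ≈ -2.7403e+5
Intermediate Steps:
K = 748769/7829665 (K = (116996 - 101715)/(-388/49 + 159797) = 15281/(-388*1/49 + 159797) = 15281/(-388/49 + 159797) = 15281/(7829665/49) = 15281*(49/7829665) = 748769/7829665 ≈ 0.095632)
(-146612 - 127421) + K = (-146612 - 127421) + 748769/7829665 = -274033 + 748769/7829665 = -2145585840176/7829665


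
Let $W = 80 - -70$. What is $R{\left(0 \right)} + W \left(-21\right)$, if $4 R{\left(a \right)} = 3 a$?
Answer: $-3150$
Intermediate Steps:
$R{\left(a \right)} = \frac{3 a}{4}$
$W = 150$ ($W = 80 + 70 = 150$)
$R{\left(0 \right)} + W \left(-21\right) = \frac{3}{4} \cdot 0 + 150 \left(-21\right) = 0 - 3150 = -3150$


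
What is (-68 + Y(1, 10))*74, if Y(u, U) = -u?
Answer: -5106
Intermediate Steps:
(-68 + Y(1, 10))*74 = (-68 - 1*1)*74 = (-68 - 1)*74 = -69*74 = -5106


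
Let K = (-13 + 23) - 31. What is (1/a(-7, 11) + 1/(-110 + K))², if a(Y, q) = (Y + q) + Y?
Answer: 17956/154449 ≈ 0.11626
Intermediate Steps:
K = -21 (K = 10 - 31 = -21)
a(Y, q) = q + 2*Y
(1/a(-7, 11) + 1/(-110 + K))² = (1/(11 + 2*(-7)) + 1/(-110 - 21))² = (1/(11 - 14) + 1/(-131))² = (1/(-3) - 1/131)² = (-⅓ - 1/131)² = (-134/393)² = 17956/154449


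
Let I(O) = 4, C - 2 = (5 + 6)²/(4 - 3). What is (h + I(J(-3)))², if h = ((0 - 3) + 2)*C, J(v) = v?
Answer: 14161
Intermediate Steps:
C = 123 (C = 2 + (5 + 6)²/(4 - 3) = 2 + 11²/1 = 2 + 1*121 = 2 + 121 = 123)
h = -123 (h = ((0 - 3) + 2)*123 = (-3 + 2)*123 = -1*123 = -123)
(h + I(J(-3)))² = (-123 + 4)² = (-119)² = 14161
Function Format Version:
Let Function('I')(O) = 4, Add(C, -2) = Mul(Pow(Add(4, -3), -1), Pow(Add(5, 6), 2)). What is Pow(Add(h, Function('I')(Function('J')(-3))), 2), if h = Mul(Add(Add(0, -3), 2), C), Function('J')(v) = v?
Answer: 14161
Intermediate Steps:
C = 123 (C = Add(2, Mul(Pow(Add(4, -3), -1), Pow(Add(5, 6), 2))) = Add(2, Mul(Pow(1, -1), Pow(11, 2))) = Add(2, Mul(1, 121)) = Add(2, 121) = 123)
h = -123 (h = Mul(Add(Add(0, -3), 2), 123) = Mul(Add(-3, 2), 123) = Mul(-1, 123) = -123)
Pow(Add(h, Function('I')(Function('J')(-3))), 2) = Pow(Add(-123, 4), 2) = Pow(-119, 2) = 14161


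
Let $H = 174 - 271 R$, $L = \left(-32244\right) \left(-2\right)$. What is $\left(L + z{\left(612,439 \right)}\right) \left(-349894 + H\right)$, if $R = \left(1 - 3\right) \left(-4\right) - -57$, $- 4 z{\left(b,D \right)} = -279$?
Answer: $- \frac{94857284385}{4} \approx -2.3714 \cdot 10^{10}$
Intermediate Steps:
$z{\left(b,D \right)} = \frac{279}{4}$ ($z{\left(b,D \right)} = \left(- \frac{1}{4}\right) \left(-279\right) = \frac{279}{4}$)
$L = 64488$
$R = 65$ ($R = \left(-2\right) \left(-4\right) + 57 = 8 + 57 = 65$)
$H = -17441$ ($H = 174 - 17615 = -17441$)
$\left(L + z{\left(612,439 \right)}\right) \left(-349894 + H\right) = \left(64488 + \frac{279}{4}\right) \left(-349894 - 17441\right) = \frac{258231}{4} \left(-367335\right) = - \frac{94857284385}{4}$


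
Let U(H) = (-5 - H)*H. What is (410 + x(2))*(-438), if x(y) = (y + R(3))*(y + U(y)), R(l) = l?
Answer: -153300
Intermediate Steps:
U(H) = H*(-5 - H)
x(y) = (3 + y)*(y - y*(5 + y)) (x(y) = (y + 3)*(y - y*(5 + y)) = (3 + y)*(y - y*(5 + y)))
(410 + x(2))*(-438) = (410 + 2*(-12 - 1*2² - 7*2))*(-438) = (410 + 2*(-12 - 1*4 - 14))*(-438) = (410 + 2*(-12 - 4 - 14))*(-438) = (410 + 2*(-30))*(-438) = (410 - 60)*(-438) = 350*(-438) = -153300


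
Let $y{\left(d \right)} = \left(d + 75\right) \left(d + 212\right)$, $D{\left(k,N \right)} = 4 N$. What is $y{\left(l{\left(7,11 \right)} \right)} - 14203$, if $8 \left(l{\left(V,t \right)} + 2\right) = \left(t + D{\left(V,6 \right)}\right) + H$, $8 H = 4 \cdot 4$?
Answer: $\frac{157265}{64} \approx 2457.3$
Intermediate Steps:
$H = 2$ ($H = \frac{4 \cdot 4}{8} = \frac{1}{8} \cdot 16 = 2$)
$l{\left(V,t \right)} = \frac{5}{4} + \frac{t}{8}$ ($l{\left(V,t \right)} = -2 + \frac{\left(t + 4 \cdot 6\right) + 2}{8} = -2 + \frac{\left(t + 24\right) + 2}{8} = -2 + \frac{\left(24 + t\right) + 2}{8} = -2 + \frac{26 + t}{8} = -2 + \left(\frac{13}{4} + \frac{t}{8}\right) = \frac{5}{4} + \frac{t}{8}$)
$y{\left(d \right)} = \left(75 + d\right) \left(212 + d\right)$
$y{\left(l{\left(7,11 \right)} \right)} - 14203 = \left(15900 + \left(\frac{5}{4} + \frac{1}{8} \cdot 11\right)^{2} + 287 \left(\frac{5}{4} + \frac{1}{8} \cdot 11\right)\right) - 14203 = \left(15900 + \left(\frac{5}{4} + \frac{11}{8}\right)^{2} + 287 \left(\frac{5}{4} + \frac{11}{8}\right)\right) - 14203 = \left(15900 + \left(\frac{21}{8}\right)^{2} + 287 \cdot \frac{21}{8}\right) - 14203 = \left(15900 + \frac{441}{64} + \frac{6027}{8}\right) - 14203 = \frac{1066257}{64} - 14203 = \frac{157265}{64}$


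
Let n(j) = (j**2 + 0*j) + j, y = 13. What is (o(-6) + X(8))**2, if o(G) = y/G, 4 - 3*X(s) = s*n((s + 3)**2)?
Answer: 55789022809/36 ≈ 1.5497e+9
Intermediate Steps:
n(j) = j + j**2 (n(j) = (j**2 + 0) + j = j**2 + j = j + j**2)
X(s) = 4/3 - s*(3 + s)**2*(1 + (3 + s)**2)/3 (X(s) = 4/3 - s*(s + 3)**2*(1 + (s + 3)**2)/3 = 4/3 - s*(3 + s)**2*(1 + (3 + s)**2)/3)
o(G) = 13/G
(o(-6) + X(8))**2 = (13/(-6) + (4/3 - 1/3*8*(3 + 8)**2*(1 + (3 + 8)**2)))**2 = (13*(-1/6) + (4/3 - 1/3*8*11**2*(1 + 11**2)))**2 = (-13/6 + (4/3 - 1/3*8*121*(1 + 121)))**2 = (-13/6 + (4/3 - 1/3*8*121*122))**2 = (-13/6 + (4/3 - 118096/3))**2 = (-13/6 - 39364)**2 = (-236197/6)**2 = 55789022809/36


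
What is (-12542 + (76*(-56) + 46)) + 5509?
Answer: -11243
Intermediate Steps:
(-12542 + (76*(-56) + 46)) + 5509 = (-12542 + (-4256 + 46)) + 5509 = (-12542 - 4210) + 5509 = -16752 + 5509 = -11243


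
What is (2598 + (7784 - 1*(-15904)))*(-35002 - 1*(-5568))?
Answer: -773702124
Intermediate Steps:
(2598 + (7784 - 1*(-15904)))*(-35002 - 1*(-5568)) = (2598 + (7784 + 15904))*(-35002 + 5568) = (2598 + 23688)*(-29434) = 26286*(-29434) = -773702124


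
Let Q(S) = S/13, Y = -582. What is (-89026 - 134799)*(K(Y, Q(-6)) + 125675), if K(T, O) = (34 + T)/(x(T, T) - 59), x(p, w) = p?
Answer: -18030944262975/641 ≈ -2.8129e+10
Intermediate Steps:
Q(S) = S/13 (Q(S) = S*(1/13) = S/13)
K(T, O) = (34 + T)/(-59 + T) (K(T, O) = (34 + T)/(T - 59) = (34 + T)/(-59 + T))
(-89026 - 134799)*(K(Y, Q(-6)) + 125675) = (-89026 - 134799)*((34 - 582)/(-59 - 582) + 125675) = -223825*(-548/(-641) + 125675) = -223825*(-1/641*(-548) + 125675) = -223825*(548/641 + 125675) = -223825*80558223/641 = -18030944262975/641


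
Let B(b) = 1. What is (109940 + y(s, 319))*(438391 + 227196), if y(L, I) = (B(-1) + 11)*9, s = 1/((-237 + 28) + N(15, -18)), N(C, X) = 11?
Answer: 73246518176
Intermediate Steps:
s = -1/198 (s = 1/((-237 + 28) + 11) = 1/(-209 + 11) = 1/(-198) = -1/198 ≈ -0.0050505)
y(L, I) = 108 (y(L, I) = (1 + 11)*9 = 12*9 = 108)
(109940 + y(s, 319))*(438391 + 227196) = (109940 + 108)*(438391 + 227196) = 110048*665587 = 73246518176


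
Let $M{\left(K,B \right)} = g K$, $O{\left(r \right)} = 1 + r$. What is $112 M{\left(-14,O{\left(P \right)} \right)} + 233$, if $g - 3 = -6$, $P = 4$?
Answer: $4937$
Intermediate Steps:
$g = -3$ ($g = 3 - 6 = -3$)
$M{\left(K,B \right)} = - 3 K$
$112 M{\left(-14,O{\left(P \right)} \right)} + 233 = 112 \left(\left(-3\right) \left(-14\right)\right) + 233 = 112 \cdot 42 + 233 = 4704 + 233 = 4937$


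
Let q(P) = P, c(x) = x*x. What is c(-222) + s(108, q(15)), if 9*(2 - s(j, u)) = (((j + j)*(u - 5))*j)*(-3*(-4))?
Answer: -261754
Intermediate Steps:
c(x) = x**2
s(j, u) = 2 - 8*j**2*(-5 + u)/3 (s(j, u) = 2 - ((j + j)*(u - 5))*j*(-3*(-4))/9 = 2 - ((2*j)*(-5 + u))*j*12/9 = 2 - (2*j*(-5 + u))*j*12/9 = 2 - 2*j**2*(-5 + u)*12/9 = 2 - 8*j**2*(-5 + u)/3)
c(-222) + s(108, q(15)) = (-222)**2 + (2 + (40/3)*108**2 - 8/3*15*108**2) = 49284 + (2 + (40/3)*11664 - 8/3*15*11664) = 49284 + (2 + 155520 - 466560) = 49284 - 311038 = -261754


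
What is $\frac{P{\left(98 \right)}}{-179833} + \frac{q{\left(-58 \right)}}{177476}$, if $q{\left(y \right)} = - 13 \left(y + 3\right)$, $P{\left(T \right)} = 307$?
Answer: $\frac{5699651}{2455080116} \approx 0.0023216$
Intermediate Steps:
$q{\left(y \right)} = -39 - 13 y$ ($q{\left(y \right)} = - 13 \left(3 + y\right) = -39 - 13 y$)
$\frac{P{\left(98 \right)}}{-179833} + \frac{q{\left(-58 \right)}}{177476} = \frac{307}{-179833} + \frac{-39 - -754}{177476} = 307 \left(- \frac{1}{179833}\right) + \left(-39 + 754\right) \frac{1}{177476} = - \frac{307}{179833} + 715 \cdot \frac{1}{177476} = - \frac{307}{179833} + \frac{55}{13652} = \frac{5699651}{2455080116}$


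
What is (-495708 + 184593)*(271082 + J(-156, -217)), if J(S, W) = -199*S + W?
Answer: -93928418535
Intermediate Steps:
J(S, W) = W - 199*S
(-495708 + 184593)*(271082 + J(-156, -217)) = (-495708 + 184593)*(271082 + (-217 - 199*(-156))) = -311115*(271082 + (-217 + 31044)) = -311115*(271082 + 30827) = -311115*301909 = -93928418535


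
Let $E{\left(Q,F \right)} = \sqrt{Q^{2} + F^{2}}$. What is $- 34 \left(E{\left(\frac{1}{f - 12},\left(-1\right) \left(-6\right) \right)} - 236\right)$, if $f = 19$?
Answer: $8024 - \frac{34 \sqrt{1765}}{7} \approx 7819.9$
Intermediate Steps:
$E{\left(Q,F \right)} = \sqrt{F^{2} + Q^{2}}$
$- 34 \left(E{\left(\frac{1}{f - 12},\left(-1\right) \left(-6\right) \right)} - 236\right) = - 34 \left(\sqrt{\left(\left(-1\right) \left(-6\right)\right)^{2} + \left(\frac{1}{19 - 12}\right)^{2}} - 236\right) = - 34 \left(\sqrt{6^{2} + \left(\frac{1}{7}\right)^{2}} - 236\right) = - 34 \left(\sqrt{36 + \left(\frac{1}{7}\right)^{2}} - 236\right) = - 34 \left(\sqrt{36 + \frac{1}{49}} - 236\right) = - 34 \left(\sqrt{\frac{1765}{49}} - 236\right) = - 34 \left(\frac{\sqrt{1765}}{7} - 236\right) = - 34 \left(-236 + \frac{\sqrt{1765}}{7}\right) = 8024 - \frac{34 \sqrt{1765}}{7}$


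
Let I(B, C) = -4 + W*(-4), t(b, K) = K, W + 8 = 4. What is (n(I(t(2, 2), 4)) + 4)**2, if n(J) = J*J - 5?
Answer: 20449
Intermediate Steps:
W = -4 (W = -8 + 4 = -4)
I(B, C) = 12 (I(B, C) = -4 - 4*(-4) = -4 + 16 = 12)
n(J) = -5 + J**2 (n(J) = J**2 - 5 = -5 + J**2)
(n(I(t(2, 2), 4)) + 4)**2 = ((-5 + 12**2) + 4)**2 = ((-5 + 144) + 4)**2 = (139 + 4)**2 = 143**2 = 20449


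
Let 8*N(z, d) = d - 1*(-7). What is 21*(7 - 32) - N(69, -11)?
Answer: -1049/2 ≈ -524.50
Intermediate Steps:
N(z, d) = 7/8 + d/8 (N(z, d) = (d - 1*(-7))/8 = (d + 7)/8 = (7 + d)/8 = 7/8 + d/8)
21*(7 - 32) - N(69, -11) = 21*(7 - 32) - (7/8 + (⅛)*(-11)) = 21*(-25) - (7/8 - 11/8) = -525 - 1*(-½) = -525 + ½ = -1049/2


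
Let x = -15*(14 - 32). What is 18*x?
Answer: 4860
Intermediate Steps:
x = 270 (x = -15*(-18) = 270)
18*x = 18*270 = 4860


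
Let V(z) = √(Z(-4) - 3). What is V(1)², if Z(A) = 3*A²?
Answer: 45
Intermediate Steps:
V(z) = 3*√5 (V(z) = √(3*(-4)² - 3) = √(3*16 - 3) = √(48 - 3) = √45 = 3*√5)
V(1)² = (3*√5)² = 45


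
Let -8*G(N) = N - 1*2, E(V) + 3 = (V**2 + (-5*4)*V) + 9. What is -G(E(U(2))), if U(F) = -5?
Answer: 129/8 ≈ 16.125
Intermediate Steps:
E(V) = 6 + V**2 - 20*V (E(V) = -3 + ((V**2 + (-5*4)*V) + 9) = -3 + ((V**2 - 20*V) + 9) = -3 + (9 + V**2 - 20*V) = 6 + V**2 - 20*V)
G(N) = 1/4 - N/8 (G(N) = -(N - 1*2)/8 = -(N - 2)/8 = -(-2 + N)/8 = 1/4 - N/8)
-G(E(U(2))) = -(1/4 - (6 + (-5)**2 - 20*(-5))/8) = -(1/4 - (6 + 25 + 100)/8) = -(1/4 - 1/8*131) = -(1/4 - 131/8) = -1*(-129/8) = 129/8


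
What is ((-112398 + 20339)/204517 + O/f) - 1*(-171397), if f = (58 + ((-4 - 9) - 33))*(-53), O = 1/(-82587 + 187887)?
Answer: 2347561486290647483/13696667103600 ≈ 1.7140e+5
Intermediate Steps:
O = 1/105300 ≈ 9.4967e-6
f = -636 (f = (58 + (-13 - 33))*(-53) = (58 - 46)*(-53) = 12*(-53) = -636)
((-112398 + 20339)/204517 + O/f) - 1*(-171397) = ((-112398 + 20339)/204517 + (1/105300)/(-636)) - 1*(-171397) = (-92059*1/204517 + (1/105300)*(-1/636)) + 171397 = (-92059/204517 - 1/66970800) + 171397 = -6165265081717/13696667103600 + 171397 = 2347561486290647483/13696667103600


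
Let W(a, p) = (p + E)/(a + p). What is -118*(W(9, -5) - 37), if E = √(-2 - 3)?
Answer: 9027/2 - 59*I*√5/2 ≈ 4513.5 - 65.964*I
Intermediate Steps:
E = I*√5 (E = √(-5) = I*√5 ≈ 2.2361*I)
W(a, p) = (p + I*√5)/(a + p)
-118*(W(9, -5) - 37) = -118*((-5 + I*√5)/(9 - 5) - 37) = -118*((-5 + I*√5)/4 - 37) = -118*((-5/4 + I*√5/4) - 37) = -118*(-153/4 + I*√5/4) = 9027/2 - 59*I*√5/2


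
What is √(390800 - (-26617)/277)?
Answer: 3*√3332562901/277 ≈ 625.22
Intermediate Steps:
√(390800 - (-26617)/277) = √(390800 - 619*(-43/277)) = √(390800 + 26617/277) = √(108278217/277) = 3*√3332562901/277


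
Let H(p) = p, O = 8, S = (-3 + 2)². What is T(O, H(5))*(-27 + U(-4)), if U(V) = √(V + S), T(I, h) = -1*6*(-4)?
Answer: -648 + 24*I*√3 ≈ -648.0 + 41.569*I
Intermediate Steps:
S = 1 (S = (-1)² = 1)
T(I, h) = 24 (T(I, h) = -6*(-4) = 24)
U(V) = √(1 + V) (U(V) = √(V + 1) = √(1 + V))
T(O, H(5))*(-27 + U(-4)) = 24*(-27 + √(1 - 4)) = 24*(-27 + √(-3)) = 24*(-27 + I*√3) = -648 + 24*I*√3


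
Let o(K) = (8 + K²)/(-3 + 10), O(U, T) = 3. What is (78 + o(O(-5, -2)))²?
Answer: 316969/49 ≈ 6468.8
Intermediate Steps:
o(K) = 8/7 + K²/7 (o(K) = (8 + K²)/7 = (8 + K²)*(⅐) = 8/7 + K²/7)
(78 + o(O(-5, -2)))² = (78 + (8/7 + (⅐)*3²))² = (78 + (8/7 + (⅐)*9))² = (78 + (8/7 + 9/7))² = (78 + 17/7)² = (563/7)² = 316969/49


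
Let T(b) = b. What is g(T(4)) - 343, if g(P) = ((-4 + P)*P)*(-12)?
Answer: -343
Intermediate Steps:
g(P) = -12*P*(-4 + P) (g(P) = (P*(-4 + P))*(-12) = -12*P*(-4 + P))
g(T(4)) - 343 = 12*4*(4 - 1*4) - 343 = 12*4*(4 - 4) - 343 = 12*4*0 - 343 = 0 - 343 = -343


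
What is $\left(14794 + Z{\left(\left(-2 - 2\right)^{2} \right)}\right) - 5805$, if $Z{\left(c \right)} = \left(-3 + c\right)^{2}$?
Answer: $9158$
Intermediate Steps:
$\left(14794 + Z{\left(\left(-2 - 2\right)^{2} \right)}\right) - 5805 = \left(14794 + \left(-3 + \left(-2 - 2\right)^{2}\right)^{2}\right) - 5805 = \left(14794 + \left(-3 + \left(-4\right)^{2}\right)^{2}\right) - 5805 = \left(14794 + \left(-3 + 16\right)^{2}\right) - 5805 = \left(14794 + 13^{2}\right) - 5805 = \left(14794 + 169\right) - 5805 = 14963 - 5805 = 9158$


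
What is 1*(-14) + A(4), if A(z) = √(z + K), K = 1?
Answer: -14 + √5 ≈ -11.764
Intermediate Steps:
A(z) = √(1 + z) (A(z) = √(z + 1) = √(1 + z))
1*(-14) + A(4) = 1*(-14) + √(1 + 4) = -14 + √5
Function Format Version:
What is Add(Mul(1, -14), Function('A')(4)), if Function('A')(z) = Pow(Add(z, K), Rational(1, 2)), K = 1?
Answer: Add(-14, Pow(5, Rational(1, 2))) ≈ -11.764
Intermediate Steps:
Function('A')(z) = Pow(Add(1, z), Rational(1, 2)) (Function('A')(z) = Pow(Add(z, 1), Rational(1, 2)) = Pow(Add(1, z), Rational(1, 2)))
Add(Mul(1, -14), Function('A')(4)) = Add(Mul(1, -14), Pow(Add(1, 4), Rational(1, 2))) = Add(-14, Pow(5, Rational(1, 2)))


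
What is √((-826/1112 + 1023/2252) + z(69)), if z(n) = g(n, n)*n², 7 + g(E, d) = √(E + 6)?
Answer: √(-816406329524846 + 583142329425780*√3)/156514 ≈ 88.906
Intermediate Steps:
g(E, d) = -7 + √(6 + E) (g(E, d) = -7 + √(E + 6) = -7 + √(6 + E))
z(n) = n²*(-7 + √(6 + n)) (z(n) = (-7 + √(6 + n))*n² = n²*(-7 + √(6 + n)))
√((-826/1112 + 1023/2252) + z(69)) = √((-826/1112 + 1023/2252) + 69²*(-7 + √(6 + 69))) = √((-826*1/1112 + 1023*(1/2252)) + 4761*(-7 + √75)) = √((-413/556 + 1023/2252) + 4761*(-7 + 5*√3)) = √(-45161/156514 + (-33327 + 23805*√3)) = √(-5216187239/156514 + 23805*√3)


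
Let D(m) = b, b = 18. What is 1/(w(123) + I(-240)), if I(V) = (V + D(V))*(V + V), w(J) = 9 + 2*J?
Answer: 1/106815 ≈ 9.3620e-6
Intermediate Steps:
D(m) = 18
I(V) = 2*V*(18 + V) (I(V) = (V + 18)*(V + V) = (18 + V)*(2*V) = 2*V*(18 + V))
1/(w(123) + I(-240)) = 1/((9 + 2*123) + 2*(-240)*(18 - 240)) = 1/((9 + 246) + 2*(-240)*(-222)) = 1/(255 + 106560) = 1/106815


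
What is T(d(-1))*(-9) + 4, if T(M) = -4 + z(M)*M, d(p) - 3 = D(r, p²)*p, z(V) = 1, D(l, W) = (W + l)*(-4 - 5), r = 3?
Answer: -311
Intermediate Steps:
D(l, W) = -9*W - 9*l (D(l, W) = (W + l)*(-9) = -9*W - 9*l)
d(p) = 3 + p*(-27 - 9*p²) (d(p) = 3 + (-9*p² - 9*3)*p = 3 + (-9*p² - 27)*p = 3 + (-27 - 9*p²)*p = 3 + p*(-27 - 9*p²))
T(M) = -4 + M (T(M) = -4 + 1*M = -4 + M)
T(d(-1))*(-9) + 4 = (-4 + (3 - 27*(-1) - 9*(-1)³))*(-9) + 4 = (-4 + (3 + 27 - 9*(-1)))*(-9) + 4 = (-4 + (3 + 27 + 9))*(-9) + 4 = (-4 + 39)*(-9) + 4 = 35*(-9) + 4 = -315 + 4 = -311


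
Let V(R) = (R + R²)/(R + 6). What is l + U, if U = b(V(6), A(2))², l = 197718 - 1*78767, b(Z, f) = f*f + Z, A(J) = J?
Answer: 476029/4 ≈ 1.1901e+5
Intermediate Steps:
V(R) = (R + R²)/(6 + R)
b(Z, f) = Z + f² (b(Z, f) = f² + Z = Z + f²)
l = 118951 (l = 197718 - 78767 = 118951)
U = 225/4 (U = (6*(1 + 6)/(6 + 6) + 2²)² = (6*7/12 + 4)² = (6*(1/12)*7 + 4)² = (7/2 + 4)² = (15/2)² = 225/4 ≈ 56.250)
l + U = 118951 + 225/4 = 476029/4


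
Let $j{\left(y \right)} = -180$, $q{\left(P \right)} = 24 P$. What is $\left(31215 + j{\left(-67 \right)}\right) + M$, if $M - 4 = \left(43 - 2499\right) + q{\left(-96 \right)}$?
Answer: $26279$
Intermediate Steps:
$M = -4756$ ($M = 4 + \left(\left(43 - 2499\right) + 24 \left(-96\right)\right) = 4 - 4760 = -4756$)
$\left(31215 + j{\left(-67 \right)}\right) + M = \left(31215 - 180\right) - 4756 = 31035 - 4756 = 26279$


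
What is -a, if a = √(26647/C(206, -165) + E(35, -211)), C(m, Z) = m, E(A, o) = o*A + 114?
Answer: -I*√303062874/206 ≈ -84.508*I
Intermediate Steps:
E(A, o) = 114 + A*o (E(A, o) = A*o + 114 = 114 + A*o)
a = I*√303062874/206 (a = √(26647/206 + (114 + 35*(-211))) = √(26647*(1/206) + (114 - 7385)) = √(26647/206 - 7271) = √(-1471179/206) = I*√303062874/206 ≈ 84.508*I)
-a = -I*√303062874/206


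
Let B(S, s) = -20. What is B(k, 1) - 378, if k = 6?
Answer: -398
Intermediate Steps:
B(k, 1) - 378 = -20 - 378 = -398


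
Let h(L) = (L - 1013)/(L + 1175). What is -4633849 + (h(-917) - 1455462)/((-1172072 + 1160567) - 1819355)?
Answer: -1094426624882497/236180940 ≈ -4.6338e+6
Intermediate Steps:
h(L) = (-1013 + L)/(1175 + L)
-4633849 + (h(-917) - 1455462)/((-1172072 + 1160567) - 1819355) = -4633849 + ((-1013 - 917)/(1175 - 917) - 1455462)/((-1172072 + 1160567) - 1819355) = -4633849 + (-1930/258 - 1455462)/(-11505 - 1819355) = -4633849 + ((1/258)*(-1930) - 1455462)/(-1830860) = -4633849 + (-965/129 - 1455462)*(-1/1830860) = -4633849 - 187755563/129*(-1/1830860) = -4633849 + 187755563/236180940 = -1094426624882497/236180940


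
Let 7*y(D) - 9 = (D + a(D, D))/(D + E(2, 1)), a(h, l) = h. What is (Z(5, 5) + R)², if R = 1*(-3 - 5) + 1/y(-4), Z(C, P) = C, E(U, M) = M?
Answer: 144/25 ≈ 5.7600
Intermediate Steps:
y(D) = 9/7 + 2*D/(7*(1 + D)) (y(D) = 9/7 + ((D + D)/(D + 1))/7 = 9/7 + ((2*D)/(1 + D))/7 = 9/7 + (2*D/(1 + D))/7 = 9/7 + 2*D/(7*(1 + D)))
R = -37/5 (R = 1*(-3 - 5) + 1/((9 + 11*(-4))/(7*(1 - 4))) = 1*(-8) + 1/((⅐)*(9 - 44)/(-3)) = -8 + 1/((⅐)*(-⅓)*(-35)) = -8 + 1/(5/3) = -8 + ⅗ = -37/5 ≈ -7.4000)
(Z(5, 5) + R)² = (5 - 37/5)² = (-12/5)² = 144/25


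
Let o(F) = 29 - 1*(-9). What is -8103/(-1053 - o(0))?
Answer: 8103/1091 ≈ 7.4271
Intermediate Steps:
o(F) = 38 (o(F) = 29 + 9 = 38)
-8103/(-1053 - o(0)) = -8103/(-1053 - 1*38) = -8103/(-1053 - 38) = -8103/(-1091) = -8103*(-1/1091) = 8103/1091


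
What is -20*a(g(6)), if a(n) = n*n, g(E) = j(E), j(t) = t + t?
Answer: -2880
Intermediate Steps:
j(t) = 2*t
g(E) = 2*E
a(n) = n**2
-20*a(g(6)) = -20*(2*6)**2 = -20*12**2 = -20*144 = -2880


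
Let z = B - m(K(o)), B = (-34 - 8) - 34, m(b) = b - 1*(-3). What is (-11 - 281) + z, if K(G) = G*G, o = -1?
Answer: -372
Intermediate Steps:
K(G) = G²
m(b) = 3 + b (m(b) = b + 3 = 3 + b)
B = -76 (B = -42 - 34 = -76)
z = -80 (z = -76 - (3 + (-1)²) = -76 - (3 + 1) = -76 - 1*4 = -76 - 4 = -80)
(-11 - 281) + z = (-11 - 281) - 80 = -292 - 80 = -372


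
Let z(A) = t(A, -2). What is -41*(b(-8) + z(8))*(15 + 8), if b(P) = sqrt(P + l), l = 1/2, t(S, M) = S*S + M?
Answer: -58466 - 943*I*sqrt(30)/2 ≈ -58466.0 - 2582.5*I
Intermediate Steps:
t(S, M) = M + S**2 (t(S, M) = S**2 + M = M + S**2)
l = 1/2 ≈ 0.50000
z(A) = -2 + A**2
b(P) = sqrt(1/2 + P) (b(P) = sqrt(P + 1/2) = sqrt(1/2 + P))
-41*(b(-8) + z(8))*(15 + 8) = -41*(sqrt(2 + 4*(-8))/2 + (-2 + 8**2))*(15 + 8) = -41*(sqrt(2 - 32)/2 + (-2 + 64))*23 = -41*(sqrt(-30)/2 + 62)*23 = -41*((I*sqrt(30))/2 + 62)*23 = -41*(I*sqrt(30)/2 + 62)*23 = -41*(62 + I*sqrt(30)/2)*23 = -41*(1426 + 23*I*sqrt(30)/2) = -58466 - 943*I*sqrt(30)/2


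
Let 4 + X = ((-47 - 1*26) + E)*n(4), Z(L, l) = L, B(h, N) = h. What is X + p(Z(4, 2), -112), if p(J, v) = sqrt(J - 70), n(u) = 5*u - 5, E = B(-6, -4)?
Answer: -1189 + I*sqrt(66) ≈ -1189.0 + 8.124*I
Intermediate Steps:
E = -6
n(u) = -5 + 5*u
p(J, v) = sqrt(-70 + J)
X = -1189 (X = -4 + ((-47 - 1*26) - 6)*(-5 + 5*4) = -4 + ((-47 - 26) - 6)*(-5 + 20) = -4 + (-73 - 6)*15 = -4 - 79*15 = -4 - 1185 = -1189)
X + p(Z(4, 2), -112) = -1189 + sqrt(-70 + 4) = -1189 + sqrt(-66) = -1189 + I*sqrt(66)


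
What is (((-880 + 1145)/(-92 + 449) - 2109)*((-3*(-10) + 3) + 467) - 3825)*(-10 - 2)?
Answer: 1510758100/119 ≈ 1.2695e+7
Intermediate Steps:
(((-880 + 1145)/(-92 + 449) - 2109)*((-3*(-10) + 3) + 467) - 3825)*(-10 - 2) = ((265/357 - 2109)*((30 + 3) + 467) - 3825)*(-12) = ((265*(1/357) - 2109)*(33 + 467) - 3825)*(-12) = ((265/357 - 2109)*500 - 3825)*(-12) = (-752648/357*500 - 3825)*(-12) = (-376324000/357 - 3825)*(-12) = -377689525/357*(-12) = 1510758100/119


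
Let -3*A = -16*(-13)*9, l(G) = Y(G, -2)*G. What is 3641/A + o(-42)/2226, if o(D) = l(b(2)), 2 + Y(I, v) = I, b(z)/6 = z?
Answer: -1338331/231504 ≈ -5.7810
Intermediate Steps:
b(z) = 6*z
Y(I, v) = -2 + I
l(G) = G*(-2 + G) (l(G) = (-2 + G)*G = G*(-2 + G))
o(D) = 120 (o(D) = (6*2)*(-2 + 6*2) = 12*(-2 + 12) = 12*10 = 120)
A = -624 (A = -(-16*(-13))*9/3 = -208*9/3 = -⅓*1872 = -624)
3641/A + o(-42)/2226 = 3641/(-624) + 120/2226 = 3641*(-1/624) + 120*(1/2226) = -3641/624 + 20/371 = -1338331/231504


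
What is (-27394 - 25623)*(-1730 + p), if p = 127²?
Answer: -763391783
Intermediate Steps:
p = 16129
(-27394 - 25623)*(-1730 + p) = (-27394 - 25623)*(-1730 + 16129) = -53017*14399 = -763391783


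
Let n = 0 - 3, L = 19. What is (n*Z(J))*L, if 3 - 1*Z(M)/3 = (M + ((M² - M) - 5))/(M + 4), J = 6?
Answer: 171/10 ≈ 17.100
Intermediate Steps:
n = -3
Z(M) = 9 - 3*(-5 + M²)/(4 + M) (Z(M) = 9 - 3*(M + ((M² - M) - 5))/(M + 4) = 9 - 3*(M + (-5 + M² - M))/(4 + M) = 9 - 3*(-5 + M²)/(4 + M))
(n*Z(J))*L = -9*(17 - 1*6² + 3*6)/(4 + 6)*19 = -9*(17 - 1*36 + 18)/10*19 = -9*(17 - 36 + 18)/10*19 = -9*(-1)/10*19 = -3*(-3/10)*19 = (9/10)*19 = 171/10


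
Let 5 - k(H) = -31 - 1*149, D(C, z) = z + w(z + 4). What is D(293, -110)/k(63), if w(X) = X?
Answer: -216/185 ≈ -1.1676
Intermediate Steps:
D(C, z) = 4 + 2*z (D(C, z) = z + (z + 4) = z + (4 + z) = 4 + 2*z)
k(H) = 185 (k(H) = 5 - (-31 - 1*149) = 5 - (-31 - 149) = 5 - 1*(-180) = 5 + 180 = 185)
D(293, -110)/k(63) = (4 + 2*(-110))/185 = (4 - 220)*(1/185) = -216*1/185 = -216/185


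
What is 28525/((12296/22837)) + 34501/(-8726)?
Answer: 2841957017127/53647448 ≈ 52975.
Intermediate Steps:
28525/((12296/22837)) + 34501/(-8726) = 28525/((12296*(1/22837))) + 34501*(-1/8726) = 28525/(12296/22837) - 34501/8726 = 28525*(22837/12296) - 34501/8726 = 651425425/12296 - 34501/8726 = 2841957017127/53647448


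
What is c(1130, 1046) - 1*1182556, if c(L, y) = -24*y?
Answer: -1207660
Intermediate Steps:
c(1130, 1046) - 1*1182556 = -24*1046 - 1*1182556 = -25104 - 1182556 = -1207660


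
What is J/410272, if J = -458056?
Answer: -57257/51284 ≈ -1.1165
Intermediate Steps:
J/410272 = -458056/410272 = -458056*1/410272 = -57257/51284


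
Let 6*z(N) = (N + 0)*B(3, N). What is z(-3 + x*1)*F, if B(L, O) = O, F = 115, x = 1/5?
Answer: 2254/15 ≈ 150.27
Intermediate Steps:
x = ⅕ ≈ 0.20000
z(N) = N²/6 (z(N) = ((N + 0)*N)/6 = (N*N)/6 = N²/6)
z(-3 + x*1)*F = ((-3 + (⅕)*1)²/6)*115 = ((-3 + ⅕)²/6)*115 = ((-14/5)²/6)*115 = ((⅙)*(196/25))*115 = (98/75)*115 = 2254/15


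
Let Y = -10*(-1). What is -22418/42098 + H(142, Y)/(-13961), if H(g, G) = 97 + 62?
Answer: -159835640/293865089 ≈ -0.54391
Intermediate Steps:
Y = 10
H(g, G) = 159
-22418/42098 + H(142, Y)/(-13961) = -22418/42098 + 159/(-13961) = -22418*1/42098 + 159*(-1/13961) = -11209/21049 - 159/13961 = -159835640/293865089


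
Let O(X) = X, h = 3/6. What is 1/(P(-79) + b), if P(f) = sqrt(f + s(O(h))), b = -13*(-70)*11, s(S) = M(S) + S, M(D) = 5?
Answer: 2860/28628621 - I*sqrt(6)/28628621 ≈ 9.99e-5 - 8.5561e-8*I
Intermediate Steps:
h = 1/2 (h = 3*(1/6) = 1/2 ≈ 0.50000)
s(S) = 5 + S
b = 10010 (b = 910*11 = 10010)
P(f) = sqrt(11/2 + f) (P(f) = sqrt(f + (5 + 1/2)) = sqrt(f + 11/2) = sqrt(11/2 + f))
1/(P(-79) + b) = 1/(sqrt(22 + 4*(-79))/2 + 10010) = 1/(sqrt(22 - 316)/2 + 10010) = 1/(sqrt(-294)/2 + 10010) = 1/((7*I*sqrt(6))/2 + 10010) = 1/(7*I*sqrt(6)/2 + 10010) = 1/(10010 + 7*I*sqrt(6)/2)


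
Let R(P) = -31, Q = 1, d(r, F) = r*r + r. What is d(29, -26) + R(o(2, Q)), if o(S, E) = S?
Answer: 839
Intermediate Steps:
d(r, F) = r + r**2 (d(r, F) = r**2 + r = r + r**2)
d(29, -26) + R(o(2, Q)) = 29*(1 + 29) - 31 = 29*30 - 31 = 870 - 31 = 839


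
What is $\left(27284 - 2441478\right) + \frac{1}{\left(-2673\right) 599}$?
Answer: $- \frac{3865431196639}{1601127} \approx -2.4142 \cdot 10^{6}$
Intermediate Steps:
$\left(27284 - 2441478\right) + \frac{1}{\left(-2673\right) 599} = -2414194 + \frac{1}{-1601127} = -2414194 - \frac{1}{1601127} = - \frac{3865431196639}{1601127}$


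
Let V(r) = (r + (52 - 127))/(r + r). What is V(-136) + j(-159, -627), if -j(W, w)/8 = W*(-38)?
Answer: -13147181/272 ≈ -48335.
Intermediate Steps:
j(W, w) = 304*W (j(W, w) = -8*W*(-38) = -(-304)*W = 304*W)
V(r) = (-75 + r)/(2*r) (V(r) = (r - 75)/((2*r)) = (-75 + r)*(1/(2*r)) = (-75 + r)/(2*r))
V(-136) + j(-159, -627) = (1/2)*(-75 - 136)/(-136) + 304*(-159) = (1/2)*(-1/136)*(-211) - 48336 = 211/272 - 48336 = -13147181/272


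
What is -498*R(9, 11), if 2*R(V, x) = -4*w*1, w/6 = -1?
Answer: -5976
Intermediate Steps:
w = -6 (w = 6*(-1) = -6)
R(V, x) = 12 (R(V, x) = (-4*(-6)*1)/2 = (24*1)/2 = (½)*24 = 12)
-498*R(9, 11) = -498*12 = -5976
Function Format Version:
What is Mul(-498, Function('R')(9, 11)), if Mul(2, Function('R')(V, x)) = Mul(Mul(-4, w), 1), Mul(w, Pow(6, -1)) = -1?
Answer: -5976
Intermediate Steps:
w = -6 (w = Mul(6, -1) = -6)
Function('R')(V, x) = 12 (Function('R')(V, x) = Mul(Rational(1, 2), Mul(Mul(-4, -6), 1)) = Mul(Rational(1, 2), Mul(24, 1)) = Mul(Rational(1, 2), 24) = 12)
Mul(-498, Function('R')(9, 11)) = Mul(-498, 12) = -5976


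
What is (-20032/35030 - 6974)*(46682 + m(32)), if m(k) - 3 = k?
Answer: -184094556382/565 ≈ -3.2583e+8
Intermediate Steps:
m(k) = 3 + k
(-20032/35030 - 6974)*(46682 + m(32)) = (-20032/35030 - 6974)*(46682 + (3 + 32)) = (-20032*1/35030 - 6974)*(46682 + 35) = (-10016/17515 - 6974)*46717 = -122159626/17515*46717 = -184094556382/565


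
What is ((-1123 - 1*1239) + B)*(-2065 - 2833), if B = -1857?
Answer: 20664662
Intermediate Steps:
((-1123 - 1*1239) + B)*(-2065 - 2833) = ((-1123 - 1*1239) - 1857)*(-2065 - 2833) = ((-1123 - 1239) - 1857)*(-4898) = (-2362 - 1857)*(-4898) = -4219*(-4898) = 20664662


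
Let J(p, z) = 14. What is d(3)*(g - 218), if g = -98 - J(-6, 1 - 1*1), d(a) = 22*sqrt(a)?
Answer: -7260*sqrt(3) ≈ -12575.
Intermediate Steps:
g = -112 (g = -98 - 1*14 = -98 - 14 = -112)
d(3)*(g - 218) = (22*sqrt(3))*(-112 - 218) = (22*sqrt(3))*(-330) = -7260*sqrt(3)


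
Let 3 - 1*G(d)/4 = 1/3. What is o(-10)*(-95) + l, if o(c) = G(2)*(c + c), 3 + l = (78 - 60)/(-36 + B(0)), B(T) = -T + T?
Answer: 121579/6 ≈ 20263.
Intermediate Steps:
G(d) = 32/3 (G(d) = 12 - 4/3 = 32/3)
B(T) = 0
l = -7/2 (l = -3 + (78 - 60)/(-36 + 0) = -3 + 18/(-36) = -3 + 18*(-1/36) = -3 - ½ = -7/2 ≈ -3.5000)
o(c) = 64*c/3 (o(c) = 32*(c + c)/3 = 32*(2*c)/3 = 64*c/3)
o(-10)*(-95) + l = ((64/3)*(-10))*(-95) - 7/2 = -640/3*(-95) - 7/2 = 60800/3 - 7/2 = 121579/6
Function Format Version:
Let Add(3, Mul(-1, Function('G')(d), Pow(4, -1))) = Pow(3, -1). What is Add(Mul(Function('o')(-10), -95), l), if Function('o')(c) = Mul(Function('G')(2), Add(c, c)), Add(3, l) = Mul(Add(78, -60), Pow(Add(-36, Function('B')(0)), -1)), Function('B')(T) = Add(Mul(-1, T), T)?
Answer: Rational(121579, 6) ≈ 20263.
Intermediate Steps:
Function('G')(d) = Rational(32, 3) (Function('G')(d) = Add(12, Mul(-4, Pow(3, -1))) = Add(12, Mul(-4, Rational(1, 3))) = Add(12, Rational(-4, 3)) = Rational(32, 3))
Function('B')(T) = 0
l = Rational(-7, 2) (l = Add(-3, Mul(Add(78, -60), Pow(Add(-36, 0), -1))) = Add(-3, Mul(18, Pow(-36, -1))) = Add(-3, Mul(18, Rational(-1, 36))) = Add(-3, Rational(-1, 2)) = Rational(-7, 2) ≈ -3.5000)
Function('o')(c) = Mul(Rational(64, 3), c) (Function('o')(c) = Mul(Rational(32, 3), Add(c, c)) = Mul(Rational(32, 3), Mul(2, c)) = Mul(Rational(64, 3), c))
Add(Mul(Function('o')(-10), -95), l) = Add(Mul(Mul(Rational(64, 3), -10), -95), Rational(-7, 2)) = Add(Mul(Rational(-640, 3), -95), Rational(-7, 2)) = Add(Rational(60800, 3), Rational(-7, 2)) = Rational(121579, 6)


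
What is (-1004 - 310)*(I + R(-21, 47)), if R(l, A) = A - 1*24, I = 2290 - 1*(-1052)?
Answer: -4421610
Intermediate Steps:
I = 3342 (I = 2290 + 1052 = 3342)
R(l, A) = -24 + A (R(l, A) = A - 24 = -24 + A)
(-1004 - 310)*(I + R(-21, 47)) = (-1004 - 310)*(3342 + (-24 + 47)) = -1314*(3342 + 23) = -1314*3365 = -4421610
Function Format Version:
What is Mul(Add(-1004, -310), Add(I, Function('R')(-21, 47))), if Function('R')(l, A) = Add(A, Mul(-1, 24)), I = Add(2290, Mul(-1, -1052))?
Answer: -4421610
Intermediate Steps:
I = 3342 (I = Add(2290, 1052) = 3342)
Function('R')(l, A) = Add(-24, A) (Function('R')(l, A) = Add(A, -24) = Add(-24, A))
Mul(Add(-1004, -310), Add(I, Function('R')(-21, 47))) = Mul(Add(-1004, -310), Add(3342, Add(-24, 47))) = Mul(-1314, Add(3342, 23)) = Mul(-1314, 3365) = -4421610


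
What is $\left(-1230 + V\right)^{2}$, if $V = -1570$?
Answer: $7840000$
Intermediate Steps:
$\left(-1230 + V\right)^{2} = \left(-1230 - 1570\right)^{2} = \left(-2800\right)^{2} = 7840000$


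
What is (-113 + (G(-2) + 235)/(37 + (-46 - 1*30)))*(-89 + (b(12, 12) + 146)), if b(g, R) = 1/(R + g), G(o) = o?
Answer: -794020/117 ≈ -6786.5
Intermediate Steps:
(-113 + (G(-2) + 235)/(37 + (-46 - 1*30)))*(-89 + (b(12, 12) + 146)) = (-113 + (-2 + 235)/(37 + (-46 - 1*30)))*(-89 + (1/(12 + 12) + 146)) = (-113 + 233/(37 + (-46 - 30)))*(-89 + (1/24 + 146)) = (-113 + 233/(37 - 76))*(-89 + (1/24 + 146)) = (-113 + 233/(-39))*(-89 + 3505/24) = (-113 + 233*(-1/39))*(1369/24) = (-113 - 233/39)*(1369/24) = -4640/39*1369/24 = -794020/117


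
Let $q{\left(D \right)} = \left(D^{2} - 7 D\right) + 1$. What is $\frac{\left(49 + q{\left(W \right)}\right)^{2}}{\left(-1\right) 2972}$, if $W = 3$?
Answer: $- \frac{361}{743} \approx -0.48587$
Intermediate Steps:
$q{\left(D \right)} = 1 + D^{2} - 7 D$
$\frac{\left(49 + q{\left(W \right)}\right)^{2}}{\left(-1\right) 2972} = \frac{\left(49 + \left(1 + 3^{2} - 21\right)\right)^{2}}{\left(-1\right) 2972} = \frac{\left(49 + \left(1 + 9 - 21\right)\right)^{2}}{-2972} = \left(49 - 11\right)^{2} \left(- \frac{1}{2972}\right) = 38^{2} \left(- \frac{1}{2972}\right) = 1444 \left(- \frac{1}{2972}\right) = - \frac{361}{743}$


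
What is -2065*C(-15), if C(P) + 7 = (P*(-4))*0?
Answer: 14455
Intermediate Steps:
C(P) = -7 (C(P) = -7 + (P*(-4))*0 = -7 - 4*P*0 = -7 + 0 = -7)
-2065*C(-15) = -2065*(-7) = 14455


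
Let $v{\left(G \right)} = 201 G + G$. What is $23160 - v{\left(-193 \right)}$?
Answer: $62146$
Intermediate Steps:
$v{\left(G \right)} = 202 G$
$23160 - v{\left(-193 \right)} = 23160 - 202 \left(-193\right) = 23160 - -38986 = 23160 + 38986 = 62146$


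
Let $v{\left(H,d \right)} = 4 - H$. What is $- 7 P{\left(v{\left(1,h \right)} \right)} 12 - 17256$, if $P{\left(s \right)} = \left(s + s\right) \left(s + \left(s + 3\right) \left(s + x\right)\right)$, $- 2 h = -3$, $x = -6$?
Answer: $-9696$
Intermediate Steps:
$h = \frac{3}{2}$ ($h = \left(- \frac{1}{2}\right) \left(-3\right) = \frac{3}{2} \approx 1.5$)
$P{\left(s \right)} = 2 s \left(s + \left(-6 + s\right) \left(3 + s\right)\right)$ ($P{\left(s \right)} = \left(s + s\right) \left(s + \left(s + 3\right) \left(s - 6\right)\right) = 2 s \left(s + \left(3 + s\right) \left(-6 + s\right)\right) = 2 s \left(s + \left(-6 + s\right) \left(3 + s\right)\right)$)
$- 7 P{\left(v{\left(1,h \right)} \right)} 12 - 17256 = - 7 \cdot 2 \left(4 - 1\right) \left(-18 + \left(4 - 1\right)^{2} - 2 \left(4 - 1\right)\right) 12 - 17256 = - 7 \cdot 2 \cdot 3 \left(-18 + 3^{2} - 6\right) 12 - 17256 = - 7 \cdot 2 \cdot 3 \left(-18 + 9 - 6\right) 12 - 17256 = - 7 \cdot 2 \cdot 3 \left(-15\right) 12 - 17256 = \left(-7\right) \left(-90\right) 12 - 17256 = 630 \cdot 12 - 17256 = 7560 - 17256 = -9696$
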